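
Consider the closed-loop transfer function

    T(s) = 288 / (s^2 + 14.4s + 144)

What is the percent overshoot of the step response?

Comparing s^2 + 14.4s + 144 to s^2 + 2ζωₙs + ωₙ²: ωₙ = 12 rad/s and ζ = 14.4/(2·12) = 0.6.
%OS = 100·exp(−πζ/√(1−ζ²)) = 100·exp(−π·0.6/√(1−0.6²)) ≈ 9.48%.

%OS ≈ 9.48%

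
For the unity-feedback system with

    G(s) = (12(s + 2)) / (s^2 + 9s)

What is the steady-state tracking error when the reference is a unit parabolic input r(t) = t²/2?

G(s) has one pole at the origin.
This is a Type 1 system; Ka = lim_{s→0} s^2·G(s) = 0, so the steady-state error for a parabola input is infinite.

e_ss = ∞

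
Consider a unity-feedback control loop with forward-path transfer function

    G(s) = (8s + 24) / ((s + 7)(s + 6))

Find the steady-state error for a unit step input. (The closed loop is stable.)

e_ss = 0.6364

G(s) has no poles at the origin.
This is a Type 0 system. Kp = lim_{s→0} G(s) = 24/42 = 4/7.
e_ss = 1/(1 + Kp) = 1/(1 + 4/7) = 7/11 ≈ 0.6364.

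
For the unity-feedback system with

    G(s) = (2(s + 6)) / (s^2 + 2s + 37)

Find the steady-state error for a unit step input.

e_ss = 0.7551

G(s) has no poles at the origin.
This is a Type 0 system. Kp = lim_{s→0} G(s) = 12/37.
e_ss = 1/(1 + Kp) = 1/(1 + 12/37) = 37/49 ≈ 0.7551.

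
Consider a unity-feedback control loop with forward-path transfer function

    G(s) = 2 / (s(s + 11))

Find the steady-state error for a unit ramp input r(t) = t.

e_ss = 5.500

G(s) has one pole at the origin.
This is a Type 1 system. Kv = lim_{s→0} s·G(s) = 2/11.
e_ss = 1/Kv = 1/(2/11) = 11/2 ≈ 5.500.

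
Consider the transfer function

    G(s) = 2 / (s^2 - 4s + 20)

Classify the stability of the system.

The denominator s^2 - 4s + 20 factors as (s^2 - 4s + 20), giving poles at s = 2 ± 4j.
Since the pole(s) at s = 2 ± 4j lie in the right half-plane, the system is unstable.

unstable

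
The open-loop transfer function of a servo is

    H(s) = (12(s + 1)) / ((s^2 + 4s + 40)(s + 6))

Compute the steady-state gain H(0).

H(0) = 1/20 ≈ 0.05000

At s = 0 each factor (s + a) contributes a and each (s^2 + bs + c) contributes c.
H(0) = 12·(1) / ((40) · (6)) = 12/240 = 1/20.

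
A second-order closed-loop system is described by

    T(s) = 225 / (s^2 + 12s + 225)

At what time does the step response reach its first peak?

t_p ≈ 0.2285 s

Comparing s^2 + 12s + 225 to s^2 + 2ζωₙs + ωₙ²: ωₙ = 15 rad/s and ζ = 12/(2·15) = 0.4.
ζωₙ = 12/2 = 6, so ω_d = ωₙ√(1−ζ²) = √(ωₙ² − (ζωₙ)²) = √(225 − 6²) = √189 ≈ 13.75 rad/s.
t_p = π/ω_d = π/13.75 ≈ 0.2285 s.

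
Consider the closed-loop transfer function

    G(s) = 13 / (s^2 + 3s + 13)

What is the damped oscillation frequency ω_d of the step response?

ω_d ≈ 3.279 rad/s

Comparing s^2 + 3s + 13 to s^2 + 2ζωₙs + ωₙ²: ωₙ = √13 ≈ 3.606 rad/s and ζ = 3/(2·√13) ≈ 0.4160.
ζωₙ = 3/2 = 1.5, so ω_d = ωₙ√(1−ζ²) = √(ωₙ² − (ζωₙ)²) = √(13 − 1.5²) = √10.75 ≈ 3.279 rad/s.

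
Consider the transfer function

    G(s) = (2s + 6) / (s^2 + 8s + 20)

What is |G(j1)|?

Substitute s = j1: numerator = 6 + j2, denominator = 19 + j8.
|G(j1)| = |6 + j2| / |19 + j8| = 6.3246 / 20.616 ≈ 0.3068.

|G(j1)| ≈ 0.3068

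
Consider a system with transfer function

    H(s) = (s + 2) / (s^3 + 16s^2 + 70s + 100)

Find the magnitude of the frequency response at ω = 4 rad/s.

|H(j4)| ≈ 0.01678

Substitute s = j4: numerator = 2 + j4, denominator = -156 + j216.
|H(j4)| = |2 + j4| / |-156 + j216| = 4.4721 / 266.44 ≈ 0.01678.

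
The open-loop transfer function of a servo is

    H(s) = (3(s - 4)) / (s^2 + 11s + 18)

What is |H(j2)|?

Substitute s = j2: numerator = -12 + j6, denominator = 14 + j22.
|H(j2)| = |-12 + j6| / |14 + j22| = 13.416 / 26.077 ≈ 0.5145.

|H(j2)| ≈ 0.5145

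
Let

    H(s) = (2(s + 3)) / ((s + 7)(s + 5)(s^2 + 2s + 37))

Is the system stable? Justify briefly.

The poles can be read from the denominator factors: s = -7, -5, -1 ± 6j.
Since all poles lie strictly in the left half-plane, the system is stable.

stable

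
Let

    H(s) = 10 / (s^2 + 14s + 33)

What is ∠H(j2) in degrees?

∠H(j2) ≈ -43.99°

At s = j2: numerator = 10, denominator = 29 + j28.
∠H = ∠num − ∠den = 0° − (43.995°) = -43.99°.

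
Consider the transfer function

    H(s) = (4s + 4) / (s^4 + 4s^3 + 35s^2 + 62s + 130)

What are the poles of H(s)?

s = -1 ± 2j, -1 ± 5j

The poles are the roots of the denominator s^4 + 4s^3 + 35s^2 + 62s + 130 = 0.
No real roots exist; factor into two real quadratics: (s^2 + 2s + 5)(s^2 + 2s + 26) = 0.
Each quadratic gives a conjugate pair via the quadratic formula.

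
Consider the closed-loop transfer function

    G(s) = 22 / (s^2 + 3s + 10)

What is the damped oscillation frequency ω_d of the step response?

ω_d ≈ 2.784 rad/s

Comparing s^2 + 3s + 10 to s^2 + 2ζωₙs + ωₙ²: ωₙ = √10 ≈ 3.162 rad/s and ζ = 3/(2·√10) ≈ 0.4743.
ζωₙ = 3/2 = 1.5, so ω_d = ωₙ√(1−ζ²) = √(ωₙ² − (ζωₙ)²) = √(10 − 1.5²) = √7.75 ≈ 2.784 rad/s.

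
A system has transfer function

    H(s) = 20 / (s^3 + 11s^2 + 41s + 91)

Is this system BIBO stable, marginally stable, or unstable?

The denominator s^3 + 11s^2 + 41s + 91 factors as (s + 7)(s^2 + 4s + 13), giving poles at s = -7, -2 + 3j, -2 - 3j.
Since all poles lie strictly in the left half-plane, the system is stable.

stable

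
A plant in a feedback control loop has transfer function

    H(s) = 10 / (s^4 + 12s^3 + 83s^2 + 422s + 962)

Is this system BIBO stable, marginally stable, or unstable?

stable

The denominator s^4 + 12s^3 + 83s^2 + 422s + 962 factors as (s^2 + 10s + 26)(s^2 + 2s + 37), giving poles at s = -5 + j, -5 - j, -1 + 6j, -1 - 6j.
Since all poles lie strictly in the left half-plane, the system is stable.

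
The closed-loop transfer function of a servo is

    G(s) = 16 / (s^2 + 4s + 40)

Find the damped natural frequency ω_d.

Comparing s^2 + 4s + 40 to s^2 + 2ζωₙs + ωₙ²: ωₙ = √40 ≈ 6.325 rad/s and ζ = 4/(2·√40) ≈ 0.3162.
ζωₙ = 4/2 = 2, so ω_d = ωₙ√(1−ζ²) = √(ωₙ² − (ζωₙ)²) = √(40 − 2²) = √36 = 6 rad/s.

ω_d = 6 rad/s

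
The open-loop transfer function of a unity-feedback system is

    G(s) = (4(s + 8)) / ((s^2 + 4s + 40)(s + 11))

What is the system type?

The denominator has no factor of s at the origin — no free integrator — so this is a Type 0 system.

Type 0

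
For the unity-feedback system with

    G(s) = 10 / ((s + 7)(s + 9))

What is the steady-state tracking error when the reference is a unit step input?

e_ss = 0.8630

G(s) has no poles at the origin.
This is a Type 0 system. Kp = lim_{s→0} G(s) = 10/63.
e_ss = 1/(1 + Kp) = 1/(1 + 10/63) = 63/73 ≈ 0.8630.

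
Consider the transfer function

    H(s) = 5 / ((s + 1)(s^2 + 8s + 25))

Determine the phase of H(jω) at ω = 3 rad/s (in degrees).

At s = j3: numerator = 5, denominator = -56 + j72.
∠H = ∠num − ∠den = 0° − (127.87°) = -127.9°.

∠H(j3) ≈ -127.9°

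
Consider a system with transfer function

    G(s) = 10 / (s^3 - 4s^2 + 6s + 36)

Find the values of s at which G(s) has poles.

The poles are the roots of the denominator s^3 - 4s^2 + 6s + 36 = 0.
Trying s = -2: the polynomial evaluates to 0, so (s + 2) is a factor.
Dividing out leaves s^2 - 6s + 18 = 0.
The quadratic formula then gives s = 3 ± 3j.

s = 3 + 3j, 3 - 3j, -2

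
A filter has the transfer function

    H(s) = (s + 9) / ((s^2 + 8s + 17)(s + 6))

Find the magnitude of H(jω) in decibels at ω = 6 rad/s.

Substitute s = j6: numerator = 9 + j6, denominator = -402 + j174.
|H(j6)| = |9 + j6| / |-402 + j174| = 10.817 / 438.04 ≈ 0.02469.
In decibels: 20·log₁₀(0.02469) ≈ -32.1 dB.

|H(j6)|_dB ≈ -32.1 dB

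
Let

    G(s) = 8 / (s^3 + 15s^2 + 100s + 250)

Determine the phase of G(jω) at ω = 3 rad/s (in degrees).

∠G(j3) ≈ -67.16°

At s = j3: numerator = 8, denominator = 115 + j273.
∠G = ∠num − ∠den = 0° − (67.157°) = -67.16°.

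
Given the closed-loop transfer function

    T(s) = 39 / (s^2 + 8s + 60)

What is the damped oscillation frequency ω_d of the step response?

Comparing s^2 + 8s + 60 to s^2 + 2ζωₙs + ωₙ²: ωₙ = √60 ≈ 7.746 rad/s and ζ = 8/(2·√60) ≈ 0.5164.
ζωₙ = 8/2 = 4, so ω_d = ωₙ√(1−ζ²) = √(ωₙ² − (ζωₙ)²) = √(60 − 4²) = √44 ≈ 6.633 rad/s.

ω_d ≈ 6.633 rad/s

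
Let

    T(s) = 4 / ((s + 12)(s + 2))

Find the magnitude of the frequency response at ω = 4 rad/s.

Substitute s = j4: numerator = 4, denominator = 8 + j56.
|T(j4)| = |4| / |8 + j56| = 4 / 56.569 ≈ 0.07071.

|T(j4)| ≈ 0.07071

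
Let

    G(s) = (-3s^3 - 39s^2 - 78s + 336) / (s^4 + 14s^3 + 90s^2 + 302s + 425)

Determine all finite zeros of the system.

Set the numerator to zero: -3s^3 - 39s^2 - 78s + 336 = 0, i.e. -3·(s^3 + 13s^2 + 26s - 112) = 0.
Factoring: (s - 2)(s + 7)(s + 8) = 0.

s = 2, -7, -8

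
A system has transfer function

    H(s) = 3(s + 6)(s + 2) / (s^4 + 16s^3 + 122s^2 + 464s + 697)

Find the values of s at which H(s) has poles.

The poles are the roots of the denominator s^4 + 16s^3 + 122s^2 + 464s + 697 = 0.
No real roots exist; factor into two real quadratics: (s^2 + 8s + 41)(s^2 + 8s + 17) = 0.
Each quadratic gives a conjugate pair via the quadratic formula.

s = -4 + 5j, -4 - 5j, -4 + j, -4 - j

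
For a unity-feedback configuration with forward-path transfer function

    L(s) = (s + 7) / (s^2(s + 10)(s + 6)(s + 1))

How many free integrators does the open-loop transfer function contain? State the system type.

The denominator has 2 factors of s at the origin (free integrators), so this is a Type 2 system.

Type 2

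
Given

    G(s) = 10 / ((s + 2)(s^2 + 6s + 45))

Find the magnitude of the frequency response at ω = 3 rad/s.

|G(j3)| ≈ 0.06891

Substitute s = j3: numerator = 10, denominator = 18 + j144.
|G(j3)| = |10| / |18 + j144| = 10 / 145.12 ≈ 0.06891.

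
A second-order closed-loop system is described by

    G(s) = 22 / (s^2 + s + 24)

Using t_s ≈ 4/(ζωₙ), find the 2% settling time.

Comparing s^2 + s + 24 to s^2 + 2ζωₙs + ωₙ²: ωₙ = √24 ≈ 4.899 rad/s and ζ = 1/(2·√24) ≈ 0.1021.
ζωₙ = 1/2 = 0.5, so t_s ≈ 4/(ζωₙ) = 4/0.5 = 8 s.

t_s ≈ 8 s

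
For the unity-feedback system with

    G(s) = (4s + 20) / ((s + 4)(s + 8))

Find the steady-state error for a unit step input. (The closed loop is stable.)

e_ss = 0.6154

G(s) has no poles at the origin.
This is a Type 0 system. Kp = lim_{s→0} G(s) = 20/32 = 5/8.
e_ss = 1/(1 + Kp) = 1/(1 + 5/8) = 8/13 ≈ 0.6154.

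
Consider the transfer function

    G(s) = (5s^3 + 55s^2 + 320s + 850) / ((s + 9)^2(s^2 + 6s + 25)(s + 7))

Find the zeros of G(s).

Set the numerator to zero: 5s^3 + 55s^2 + 320s + 850 = 0, i.e. 5·(s^3 + 11s^2 + 64s + 170) = 0.
Factoring: (s^2 + 6s + 34)(s + 5) = 0.

s = -3 ± 5j, -5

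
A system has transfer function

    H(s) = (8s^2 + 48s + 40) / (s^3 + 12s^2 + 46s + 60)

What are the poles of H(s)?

s = -3 + j, -3 - j, -6

The poles are the roots of the denominator s^3 + 12s^2 + 46s + 60 = 0.
Trying s = -6: the polynomial evaluates to 0, so (s + 6) is a factor.
Dividing out leaves s^2 + 6s + 10 = 0.
The quadratic formula then gives s = -3 ± 1j.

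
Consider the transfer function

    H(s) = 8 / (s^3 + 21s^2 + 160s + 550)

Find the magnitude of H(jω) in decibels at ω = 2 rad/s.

|H(j2)|_dB ≈ -36.9 dB

Substitute s = j2: numerator = 8, denominator = 466 + j312.
|H(j2)| = |8| / |466 + j312| = 8 / 560.80 ≈ 0.01427.
In decibels: 20·log₁₀(0.01427) ≈ -36.9 dB.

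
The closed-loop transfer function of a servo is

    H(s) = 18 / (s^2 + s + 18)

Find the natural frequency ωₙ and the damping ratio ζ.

ωₙ ≈ 4.243 rad/s, ζ ≈ 0.1179

Compare the denominator to the standard form s^2 + 2ζωₙs + ωₙ².
ωₙ² = 18, so ωₙ = √18 ≈ 4.243 rad/s.
2ζωₙ = 1, so ζ = 1/(2·√18) ≈ 0.1179.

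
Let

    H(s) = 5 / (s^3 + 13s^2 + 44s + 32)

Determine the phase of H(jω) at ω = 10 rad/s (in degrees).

At s = j10: numerator = 5, denominator = -1268 - j560.
∠H = ∠num − ∠den = 0° − (-156.17°) = 156.2°.

∠H(j10) ≈ 156.2°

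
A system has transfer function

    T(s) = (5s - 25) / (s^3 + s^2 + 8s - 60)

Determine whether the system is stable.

unstable

The denominator s^3 + s^2 + 8s - 60 factors as (s^2 + 4s + 20)(s - 3), giving poles at s = -2 + 4j, -2 - 4j, 3.
Since the pole(s) at s = 3 lie in the right half-plane, the system is unstable.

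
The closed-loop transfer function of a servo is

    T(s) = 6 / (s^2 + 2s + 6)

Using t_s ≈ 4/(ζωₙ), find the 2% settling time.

Comparing s^2 + 2s + 6 to s^2 + 2ζωₙs + ωₙ²: ωₙ = √6 ≈ 2.449 rad/s and ζ = 2/(2·√6) ≈ 0.4082.
ζωₙ = 2/2 = 1, so t_s ≈ 4/(ζωₙ) = 4/1 = 4 s.

t_s ≈ 4 s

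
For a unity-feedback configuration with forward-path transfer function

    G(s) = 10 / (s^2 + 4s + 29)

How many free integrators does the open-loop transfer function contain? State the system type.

Type 0

The denominator has no factor of s at the origin — no free integrator — so this is a Type 0 system.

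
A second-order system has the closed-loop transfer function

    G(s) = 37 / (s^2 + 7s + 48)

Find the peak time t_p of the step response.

t_p ≈ 0.5254 s

Comparing s^2 + 7s + 48 to s^2 + 2ζωₙs + ωₙ²: ωₙ = √48 ≈ 6.928 rad/s and ζ = 7/(2·√48) ≈ 0.5052.
ζωₙ = 7/2 = 3.5, so ω_d = ωₙ√(1−ζ²) = √(ωₙ² − (ζωₙ)²) = √(48 − 3.5²) = √35.75 ≈ 5.979 rad/s.
t_p = π/ω_d = π/5.979 ≈ 0.5254 s.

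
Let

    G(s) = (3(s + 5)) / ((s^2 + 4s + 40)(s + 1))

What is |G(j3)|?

Substitute s = j3: numerator = 15 + j9, denominator = -5 + j105.
|G(j3)| = |15 + j9| / |-5 + j105| = 17.493 / 105.12 ≈ 0.1664.

|G(j3)| ≈ 0.1664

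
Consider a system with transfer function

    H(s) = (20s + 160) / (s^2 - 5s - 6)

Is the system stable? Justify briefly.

unstable

The denominator s^2 - 5s - 6 factors as (s + 1)(s - 6), giving poles at s = -1, 6.
Since the pole(s) at s = 6 lie in the right half-plane, the system is unstable.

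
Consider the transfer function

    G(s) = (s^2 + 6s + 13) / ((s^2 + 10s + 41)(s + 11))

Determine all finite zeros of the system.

s = -3 + 2j, -3 - 2j

Set the numerator to zero: s^2 + 6s + 13 = 0.
Factoring: (s^2 + 6s + 13) = 0.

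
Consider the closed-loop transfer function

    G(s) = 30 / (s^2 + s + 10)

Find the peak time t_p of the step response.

t_p ≈ 1.006 s

Comparing s^2 + s + 10 to s^2 + 2ζωₙs + ωₙ²: ωₙ = √10 ≈ 3.162 rad/s and ζ = 1/(2·√10) ≈ 0.1581.
ζωₙ = 1/2 = 0.5, so ω_d = ωₙ√(1−ζ²) = √(ωₙ² − (ζωₙ)²) = √(10 − 0.5²) = √9.75 ≈ 3.122 rad/s.
t_p = π/ω_d = π/3.122 ≈ 1.006 s.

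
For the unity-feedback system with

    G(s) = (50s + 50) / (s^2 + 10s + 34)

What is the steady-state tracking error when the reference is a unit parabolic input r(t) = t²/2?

G(s) has no poles at the origin.
This is a Type 0 system; Ka = lim_{s→0} s^2·G(s) = 0, so the steady-state error for a parabola input is infinite.

e_ss = ∞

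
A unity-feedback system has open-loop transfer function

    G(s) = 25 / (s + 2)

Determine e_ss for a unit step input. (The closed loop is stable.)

e_ss = 0.07407

G(s) has no poles at the origin.
This is a Type 0 system. Kp = lim_{s→0} G(s) = 25/2.
e_ss = 1/(1 + Kp) = 1/(1 + 25/2) = 2/27 ≈ 0.07407.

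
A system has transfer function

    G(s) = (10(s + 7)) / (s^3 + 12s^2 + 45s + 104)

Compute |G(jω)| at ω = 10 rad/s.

|G(j10)| ≈ 0.09954

Substitute s = j10: numerator = 70 + j100, denominator = -1096 - j550.
|G(j10)| = |70 + j100| / |-1096 - j550| = 122.07 / 1226.3 ≈ 0.09954.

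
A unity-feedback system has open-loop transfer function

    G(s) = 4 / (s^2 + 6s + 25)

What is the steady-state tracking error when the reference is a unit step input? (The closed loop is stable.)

G(s) has no poles at the origin.
This is a Type 0 system. Kp = lim_{s→0} G(s) = 4/25.
e_ss = 1/(1 + Kp) = 1/(1 + 4/25) = 25/29 ≈ 0.8621.

e_ss = 0.8621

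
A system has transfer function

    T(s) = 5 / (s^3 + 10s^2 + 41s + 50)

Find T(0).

Set s = 0: T(0) = (5) / (50) = 1/10.

T(0) = 1/10 ≈ 0.1000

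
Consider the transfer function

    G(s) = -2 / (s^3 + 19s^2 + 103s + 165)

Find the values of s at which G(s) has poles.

s = -11, -5, -3

The poles are the roots of the denominator s^3 + 19s^2 + 103s + 165 = 0.
Trying s = -11: the polynomial evaluates to 0, so (s + 11) is a factor.
Dividing out leaves s^2 + 8s + 15 = 0.
Factoring the quadratic: (s + 5)(s + 3) = 0.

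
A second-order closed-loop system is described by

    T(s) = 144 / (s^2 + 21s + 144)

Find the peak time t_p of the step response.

Comparing s^2 + 21s + 144 to s^2 + 2ζωₙs + ωₙ²: ωₙ = 12 rad/s and ζ = 21/(2·12) = 0.875.
ζωₙ = 21/2 = 10.5, so ω_d = ωₙ√(1−ζ²) = √(ωₙ² − (ζωₙ)²) = √(144 − 10.5²) = √33.75 ≈ 5.809 rad/s.
t_p = π/ω_d = π/5.809 ≈ 0.5408 s.

t_p ≈ 0.5408 s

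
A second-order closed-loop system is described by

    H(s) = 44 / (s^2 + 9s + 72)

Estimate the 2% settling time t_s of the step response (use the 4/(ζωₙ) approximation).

Comparing s^2 + 9s + 72 to s^2 + 2ζωₙs + ωₙ²: ωₙ = √72 ≈ 8.485 rad/s and ζ = 9/(2·√72) ≈ 0.5303.
ζωₙ = 9/2 = 4.5, so t_s ≈ 4/(ζωₙ) = 4/4.5 ≈ 0.8889 s.

t_s ≈ 0.8889 s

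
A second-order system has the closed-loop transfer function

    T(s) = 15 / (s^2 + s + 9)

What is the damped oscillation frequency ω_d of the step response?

ω_d ≈ 2.958 rad/s

Comparing s^2 + s + 9 to s^2 + 2ζωₙs + ωₙ²: ωₙ = 3 rad/s and ζ = 1/(2·3) ≈ 0.1667.
ζωₙ = 1/2 = 0.5, so ω_d = ωₙ√(1−ζ²) = √(ωₙ² − (ζωₙ)²) = √(9 − 0.5²) = √8.75 ≈ 2.958 rad/s.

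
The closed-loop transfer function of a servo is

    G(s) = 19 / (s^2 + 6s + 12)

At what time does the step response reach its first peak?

t_p ≈ 1.814 s

Comparing s^2 + 6s + 12 to s^2 + 2ζωₙs + ωₙ²: ωₙ = √12 ≈ 3.464 rad/s and ζ = 6/(2·√12) ≈ 0.8660.
ζωₙ = 6/2 = 3, so ω_d = ωₙ√(1−ζ²) = √(ωₙ² − (ζωₙ)²) = √(12 − 3²) = √3 ≈ 1.732 rad/s.
t_p = π/ω_d = π/1.732 ≈ 1.814 s.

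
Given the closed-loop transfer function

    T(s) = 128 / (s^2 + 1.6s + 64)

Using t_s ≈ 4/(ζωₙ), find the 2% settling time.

t_s ≈ 5 s

Comparing s^2 + 1.6s + 64 to s^2 + 2ζωₙs + ωₙ²: ωₙ = 8 rad/s and ζ = 1.6/(2·8) = 0.1.
ζωₙ = 1.6/2 = 0.8, so t_s ≈ 4/(ζωₙ) = 4/0.8 = 5 s.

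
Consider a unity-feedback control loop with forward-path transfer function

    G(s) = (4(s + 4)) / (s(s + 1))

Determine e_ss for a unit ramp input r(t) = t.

e_ss = 0.06250

G(s) has one pole at the origin.
This is a Type 1 system. Kv = lim_{s→0} s·G(s) = 16/1.
e_ss = 1/Kv = 1/(16) = 1/16 ≈ 0.06250.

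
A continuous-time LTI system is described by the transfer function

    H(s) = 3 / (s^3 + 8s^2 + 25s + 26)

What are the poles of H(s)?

s = -3 ± 2j, -2

The poles are the roots of the denominator s^3 + 8s^2 + 25s + 26 = 0.
Trying s = -2: the polynomial evaluates to 0, so (s + 2) is a factor.
Dividing out leaves s^2 + 6s + 13 = 0.
The quadratic formula then gives s = -3 ± 2j.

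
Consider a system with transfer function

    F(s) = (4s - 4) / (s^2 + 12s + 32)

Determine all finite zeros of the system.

s = 1

Set the numerator to zero: 4s - 4 = 0, i.e. 4·(s - 1) = 0.
So s = 1.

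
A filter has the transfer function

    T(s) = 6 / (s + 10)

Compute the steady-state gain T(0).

T(0) = 3/5 ≈ 0.6000

Set s = 0: T(0) = (6) / (10) = 3/5.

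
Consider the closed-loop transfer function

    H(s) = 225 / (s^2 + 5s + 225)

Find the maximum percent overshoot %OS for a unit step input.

Comparing s^2 + 5s + 225 to s^2 + 2ζωₙs + ωₙ²: ωₙ = 15 rad/s and ζ = 5/(2·15) ≈ 0.1667.
%OS = 100·exp(−πζ/√(1−ζ²)) = 100·exp(−π·0.1667/√(1−0.1667²)) ≈ 58.8%.

%OS ≈ 58.8%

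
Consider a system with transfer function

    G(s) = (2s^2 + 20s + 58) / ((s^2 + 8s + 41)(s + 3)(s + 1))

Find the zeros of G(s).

Set the numerator to zero: 2s^2 + 20s + 58 = 0, i.e. 2·(s^2 + 10s + 29) = 0.
Factoring: (s^2 + 10s + 29) = 0.

s = -5 ± 2j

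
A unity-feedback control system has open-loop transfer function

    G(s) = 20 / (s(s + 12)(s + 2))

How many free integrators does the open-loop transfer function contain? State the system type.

Type 1

The denominator has 1 factor of s at the origin (free integrator), so this is a Type 1 system.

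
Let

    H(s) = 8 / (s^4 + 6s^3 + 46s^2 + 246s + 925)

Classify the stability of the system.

The denominator s^4 + 6s^3 + 46s^2 + 246s + 925 factors as (s^2 + 8s + 25)(s^2 - 2s + 37), giving poles at s = -4 ± 3j, 1 ± 6j.
Since the pole(s) at s = 1 + 6j, 1 - 6j lie in the right half-plane, the system is unstable.

unstable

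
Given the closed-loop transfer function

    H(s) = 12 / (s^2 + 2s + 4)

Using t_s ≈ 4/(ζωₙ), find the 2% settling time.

Comparing s^2 + 2s + 4 to s^2 + 2ζωₙs + ωₙ²: ωₙ = 2 rad/s and ζ = 2/(2·2) = 0.5.
ζωₙ = 2/2 = 1, so t_s ≈ 4/(ζωₙ) = 4/1 = 4 s.

t_s ≈ 4 s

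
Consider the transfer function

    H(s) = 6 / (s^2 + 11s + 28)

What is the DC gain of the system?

Set s = 0: H(0) = (6) / (28) = 3/14.

H(0) = 3/14 ≈ 0.2143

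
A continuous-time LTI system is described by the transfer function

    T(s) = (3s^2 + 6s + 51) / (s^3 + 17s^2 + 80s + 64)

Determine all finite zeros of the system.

Set the numerator to zero: 3s^2 + 6s + 51 = 0, i.e. 3·(s^2 + 2s + 17) = 0.
Factoring: (s^2 + 2s + 17) = 0.

s = -1 + 4j, -1 - 4j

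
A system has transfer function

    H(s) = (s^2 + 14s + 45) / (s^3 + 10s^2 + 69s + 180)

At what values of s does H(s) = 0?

Set the numerator to zero: s^2 + 14s + 45 = 0.
Factoring: (s + 5)(s + 9) = 0.

s = -5, -9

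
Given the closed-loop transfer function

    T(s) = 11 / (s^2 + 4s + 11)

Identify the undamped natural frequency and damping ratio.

Compare the denominator to the standard form s^2 + 2ζωₙs + ωₙ².
ωₙ² = 11, so ωₙ = √11 ≈ 3.317 rad/s.
2ζωₙ = 4, so ζ = 4/(2·√11) ≈ 0.6030.
With ζ = 0.6030 the response is underdamped.

ωₙ ≈ 3.317 rad/s, ζ ≈ 0.6030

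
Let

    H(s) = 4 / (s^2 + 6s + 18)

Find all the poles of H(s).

The poles are the roots of the denominator s^2 + 6s + 18 = 0.
Using the quadratic formula: s = (-6 ± √(-36))/2 = -3 ± 3j.

s = -3 ± 3j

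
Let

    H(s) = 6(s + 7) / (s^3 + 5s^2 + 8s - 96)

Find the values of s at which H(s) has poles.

The poles are the roots of the denominator s^3 + 5s^2 + 8s - 96 = 0.
Trying s = 3: the polynomial evaluates to 0, so (s - 3) is a factor.
Dividing out leaves s^2 + 8s + 32 = 0.
The quadratic formula then gives s = -4 ± 4j.

s = -4 ± 4j, 3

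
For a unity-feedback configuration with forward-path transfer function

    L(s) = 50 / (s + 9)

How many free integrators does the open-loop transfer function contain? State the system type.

The denominator has no factor of s at the origin — no free integrator — so this is a Type 0 system.

Type 0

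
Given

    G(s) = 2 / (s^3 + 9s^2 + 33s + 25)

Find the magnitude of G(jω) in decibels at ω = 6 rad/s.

|G(j6)|_dB ≈ -43.5 dB

Substitute s = j6: numerator = 2, denominator = -299 - j18.
|G(j6)| = |2| / |-299 - j18| = 2 / 299.54 ≈ 0.006677.
In decibels: 20·log₁₀(0.006677) ≈ -43.5 dB.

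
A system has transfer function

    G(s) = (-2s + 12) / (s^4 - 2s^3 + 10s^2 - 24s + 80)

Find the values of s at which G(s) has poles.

s = 2 + 2j, 2 - 2j, -1 + 3j, -1 - 3j

The poles are the roots of the denominator s^4 - 2s^3 + 10s^2 - 24s + 80 = 0.
No real roots exist; factor into two real quadratics: (s^2 - 4s + 8)(s^2 + 2s + 10) = 0.
Each quadratic gives a conjugate pair via the quadratic formula.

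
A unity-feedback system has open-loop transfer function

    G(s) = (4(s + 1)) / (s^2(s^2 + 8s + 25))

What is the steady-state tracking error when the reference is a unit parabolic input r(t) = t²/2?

e_ss = 6.250

G(s) has 2 poles at the origin.
This is a Type 2 system. Ka = lim_{s→0} s^2·G(s) = 4/25.
e_ss = 1/Ka = 1/(4/25) = 25/4 ≈ 6.250.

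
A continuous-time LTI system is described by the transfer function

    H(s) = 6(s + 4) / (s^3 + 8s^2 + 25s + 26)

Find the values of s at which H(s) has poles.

s = -3 ± 2j, -2

The poles are the roots of the denominator s^3 + 8s^2 + 25s + 26 = 0.
Trying s = -2: the polynomial evaluates to 0, so (s + 2) is a factor.
Dividing out leaves s^2 + 6s + 13 = 0.
The quadratic formula then gives s = -3 ± 2j.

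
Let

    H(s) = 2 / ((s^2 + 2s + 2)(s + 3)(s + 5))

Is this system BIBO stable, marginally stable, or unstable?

stable

The poles can be read from the denominator factors: s = -1 + j, -1 - j, -3, -5.
Since all poles lie strictly in the left half-plane, the system is stable.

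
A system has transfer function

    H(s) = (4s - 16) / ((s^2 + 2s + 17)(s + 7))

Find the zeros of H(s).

Set the numerator to zero: 4s - 16 = 0, i.e. 4·(s - 4) = 0.
So s = 4.

s = 4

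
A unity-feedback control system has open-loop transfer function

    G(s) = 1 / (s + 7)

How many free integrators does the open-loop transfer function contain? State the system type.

The denominator has no factor of s at the origin — no free integrator — so this is a Type 0 system.

Type 0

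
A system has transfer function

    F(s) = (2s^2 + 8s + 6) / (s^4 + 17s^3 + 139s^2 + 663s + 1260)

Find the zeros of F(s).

Set the numerator to zero: 2s^2 + 8s + 6 = 0, i.e. 2·(s^2 + 4s + 3) = 0.
Factoring: (s + 3)(s + 1) = 0.

s = -3, -1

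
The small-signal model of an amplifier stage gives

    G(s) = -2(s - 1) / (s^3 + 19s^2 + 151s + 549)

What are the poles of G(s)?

s = -5 ± 6j, -9

The poles are the roots of the denominator s^3 + 19s^2 + 151s + 549 = 0.
Trying s = -9: the polynomial evaluates to 0, so (s + 9) is a factor.
Dividing out leaves s^2 + 10s + 61 = 0.
The quadratic formula then gives s = -5 ± 6j.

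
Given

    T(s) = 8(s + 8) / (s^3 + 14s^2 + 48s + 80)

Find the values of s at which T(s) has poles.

s = -2 + 2j, -2 - 2j, -10

The poles are the roots of the denominator s^3 + 14s^2 + 48s + 80 = 0.
Trying s = -10: the polynomial evaluates to 0, so (s + 10) is a factor.
Dividing out leaves s^2 + 4s + 8 = 0.
The quadratic formula then gives s = -2 ± 2j.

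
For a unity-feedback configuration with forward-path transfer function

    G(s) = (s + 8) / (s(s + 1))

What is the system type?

Type 1

The denominator has 1 factor of s at the origin (free integrator), so this is a Type 1 system.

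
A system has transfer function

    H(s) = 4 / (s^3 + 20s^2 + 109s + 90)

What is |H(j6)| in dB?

|H(j6)|_dB ≈ -45.7 dB

Substitute s = j6: numerator = 4, denominator = -630 + j438.
|H(j6)| = |4| / |-630 + j438| = 4 / 767.30 ≈ 0.005213.
In decibels: 20·log₁₀(0.005213) ≈ -45.7 dB.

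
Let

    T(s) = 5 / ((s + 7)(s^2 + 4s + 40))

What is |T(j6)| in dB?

|T(j6)|_dB ≈ -33.0 dB

Substitute s = j6: numerator = 5, denominator = -116 + j192.
|T(j6)| = |5| / |-116 + j192| = 5 / 224.32 ≈ 0.02229.
In decibels: 20·log₁₀(0.02229) ≈ -33.0 dB.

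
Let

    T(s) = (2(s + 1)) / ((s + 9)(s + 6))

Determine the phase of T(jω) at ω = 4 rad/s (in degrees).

At s = j4: numerator = 2 + j8, denominator = 38 + j60.
∠T = ∠num − ∠den = 75.964° − (57.653°) = 18.31°.

∠T(j4) ≈ 18.31°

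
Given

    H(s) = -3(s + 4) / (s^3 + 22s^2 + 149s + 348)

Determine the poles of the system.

s = -5 + 2j, -5 - 2j, -12

The poles are the roots of the denominator s^3 + 22s^2 + 149s + 348 = 0.
Trying s = -12: the polynomial evaluates to 0, so (s + 12) is a factor.
Dividing out leaves s^2 + 10s + 29 = 0.
The quadratic formula then gives s = -5 ± 2j.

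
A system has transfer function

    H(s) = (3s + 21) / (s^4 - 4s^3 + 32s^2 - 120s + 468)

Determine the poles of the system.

s = 3 + 3j, 3 - 3j, -1 + 5j, -1 - 5j

The poles are the roots of the denominator s^4 - 4s^3 + 32s^2 - 120s + 468 = 0.
No real roots exist; factor into two real quadratics: (s^2 - 6s + 18)(s^2 + 2s + 26) = 0.
Each quadratic gives a conjugate pair via the quadratic formula.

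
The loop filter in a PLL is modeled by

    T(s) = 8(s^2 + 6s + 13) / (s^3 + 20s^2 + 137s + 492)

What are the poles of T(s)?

s = -4 + 5j, -4 - 5j, -12

The poles are the roots of the denominator s^3 + 20s^2 + 137s + 492 = 0.
Trying s = -12: the polynomial evaluates to 0, so (s + 12) is a factor.
Dividing out leaves s^2 + 8s + 41 = 0.
The quadratic formula then gives s = -4 ± 5j.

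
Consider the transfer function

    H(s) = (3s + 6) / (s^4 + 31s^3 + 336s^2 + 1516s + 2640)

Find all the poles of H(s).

The poles are the roots of the denominator s^4 + 31s^3 + 336s^2 + 1516s + 2640 = 0.
Trying s = -12: the polynomial evaluates to 0, so (s + 12) is a factor.
Dividing out leaves s^3 + 19s^2 + 108s + 220 = 0.
This factors further as (s^2 + 8s + 20)(s + 11) = 0.

s = -12, -4 + 2j, -4 - 2j, -11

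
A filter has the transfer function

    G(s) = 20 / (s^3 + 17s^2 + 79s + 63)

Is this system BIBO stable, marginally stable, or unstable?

stable

The denominator s^3 + 17s^2 + 79s + 63 factors as (s + 7)(s + 9)(s + 1), giving poles at s = -7, -9, -1.
Since all poles lie strictly in the left half-plane, the system is stable.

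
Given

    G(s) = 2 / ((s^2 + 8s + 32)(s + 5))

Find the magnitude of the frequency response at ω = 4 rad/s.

Substitute s = j4: numerator = 2, denominator = -48 + j224.
|G(j4)| = |2| / |-48 + j224| = 2 / 229.09 ≈ 0.008730.

|G(j4)| ≈ 0.008730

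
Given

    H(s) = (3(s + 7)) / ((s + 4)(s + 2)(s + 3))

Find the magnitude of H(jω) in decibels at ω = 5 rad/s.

Substitute s = j5: numerator = 21 + j15, denominator = -201 + j5.
|H(j5)| = |21 + j15| / |-201 + j5| = 25.807 / 201.06 ≈ 0.1284.
In decibels: 20·log₁₀(0.1284) ≈ -17.8 dB.

|H(j5)|_dB ≈ -17.8 dB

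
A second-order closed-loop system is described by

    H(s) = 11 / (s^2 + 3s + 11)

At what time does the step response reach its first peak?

Comparing s^2 + 3s + 11 to s^2 + 2ζωₙs + ωₙ²: ωₙ = √11 ≈ 3.317 rad/s and ζ = 3/(2·√11) ≈ 0.4523.
ζωₙ = 3/2 = 1.5, so ω_d = ωₙ√(1−ζ²) = √(ωₙ² − (ζωₙ)²) = √(11 − 1.5²) = √8.75 ≈ 2.958 rad/s.
t_p = π/ω_d = π/2.958 ≈ 1.062 s.

t_p ≈ 1.062 s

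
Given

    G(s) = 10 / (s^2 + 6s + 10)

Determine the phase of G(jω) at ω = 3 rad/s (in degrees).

At s = j3: numerator = 10, denominator = 1 + j18.
∠G = ∠num − ∠den = 0° − (86.820°) = -86.82°.

∠G(j3) ≈ -86.82°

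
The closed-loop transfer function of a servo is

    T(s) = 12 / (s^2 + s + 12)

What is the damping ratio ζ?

Compare the denominator to the standard form s^2 + 2ζωₙs + ωₙ².
ωₙ² = 12, so ωₙ = √12 ≈ 3.464 rad/s.
2ζωₙ = 1, so ζ = 1/(2·√12) ≈ 0.1443.

ζ ≈ 0.1443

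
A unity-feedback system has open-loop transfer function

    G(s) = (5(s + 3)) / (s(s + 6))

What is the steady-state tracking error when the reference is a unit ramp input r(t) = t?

G(s) has one pole at the origin.
This is a Type 1 system. Kv = lim_{s→0} s·G(s) = 15/6 = 5/2.
e_ss = 1/Kv = 1/(5/2) = 2/5 ≈ 0.4000.

e_ss = 0.4000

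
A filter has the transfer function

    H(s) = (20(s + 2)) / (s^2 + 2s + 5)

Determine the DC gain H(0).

H(0) = 8

Set s = 0: H(0) = (40) / (5) = 8.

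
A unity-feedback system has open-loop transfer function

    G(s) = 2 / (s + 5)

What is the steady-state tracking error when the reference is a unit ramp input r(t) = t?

G(s) has no poles at the origin.
This is a Type 0 system; Kv = lim_{s→0} s·G(s) = 0, so the steady-state error for a ramp input is infinite.

e_ss = ∞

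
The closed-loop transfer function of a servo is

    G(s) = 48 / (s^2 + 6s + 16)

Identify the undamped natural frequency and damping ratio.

ωₙ = 4 rad/s, ζ = 0.75

Compare the denominator to the standard form s^2 + 2ζωₙs + ωₙ².
ωₙ² = 16, so ωₙ = 4 rad/s.
2ζωₙ = 6, so ζ = 6/(2·4) = 0.75.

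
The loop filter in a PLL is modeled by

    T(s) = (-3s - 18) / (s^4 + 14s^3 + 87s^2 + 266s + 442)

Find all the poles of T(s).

The poles are the roots of the denominator s^4 + 14s^3 + 87s^2 + 266s + 442 = 0.
No real roots exist; factor into two real quadratics: (s^2 + 4s + 13)(s^2 + 10s + 34) = 0.
Each quadratic gives a conjugate pair via the quadratic formula.

s = -2 + 3j, -2 - 3j, -5 + 3j, -5 - 3j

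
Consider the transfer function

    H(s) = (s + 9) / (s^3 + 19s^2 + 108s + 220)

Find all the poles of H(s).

The poles are the roots of the denominator s^3 + 19s^2 + 108s + 220 = 0.
Trying s = -11: the polynomial evaluates to 0, so (s + 11) is a factor.
Dividing out leaves s^2 + 8s + 20 = 0.
The quadratic formula then gives s = -4 ± 2j.

s = -4 + 2j, -4 - 2j, -11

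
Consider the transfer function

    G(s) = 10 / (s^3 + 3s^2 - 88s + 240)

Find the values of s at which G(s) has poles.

The poles are the roots of the denominator s^3 + 3s^2 - 88s + 240 = 0.
Trying s = 4: the polynomial evaluates to 0, so (s - 4) is a factor.
Dividing out leaves s^2 + 7s - 60 = 0.
Factoring the quadratic: (s - 5)(s + 12) = 0.

s = 4, 5, -12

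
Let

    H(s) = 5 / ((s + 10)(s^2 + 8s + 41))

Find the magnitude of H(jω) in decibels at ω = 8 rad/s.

|H(j8)|_dB ≈ -44.8 dB

Substitute s = j8: numerator = 5, denominator = -742 + j456.
|H(j8)| = |5| / |-742 + j456| = 5 / 870.92 ≈ 0.005741.
In decibels: 20·log₁₀(0.005741) ≈ -44.8 dB.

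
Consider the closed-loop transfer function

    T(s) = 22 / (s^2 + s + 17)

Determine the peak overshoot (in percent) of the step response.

Comparing s^2 + s + 17 to s^2 + 2ζωₙs + ωₙ²: ωₙ = √17 ≈ 4.123 rad/s and ζ = 1/(2·√17) ≈ 0.1213.
%OS = 100·exp(−πζ/√(1−ζ²)) = 100·exp(−π·0.1213/√(1−0.1213²)) ≈ 68.1%.

%OS ≈ 68.1%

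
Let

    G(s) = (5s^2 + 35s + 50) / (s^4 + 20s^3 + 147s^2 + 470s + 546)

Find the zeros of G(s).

Set the numerator to zero: 5s^2 + 35s + 50 = 0, i.e. 5·(s^2 + 7s + 10) = 0.
Factoring: (s + 5)(s + 2) = 0.

s = -5, -2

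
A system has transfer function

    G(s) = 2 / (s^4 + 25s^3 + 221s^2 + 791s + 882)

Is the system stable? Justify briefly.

The denominator s^4 + 25s^3 + 221s^2 + 791s + 882 factors as (s + 9)(s + 2)(s + 7)^2, giving poles at s = -9, -2, -7, -7.
Since all poles lie strictly in the left half-plane, the system is stable.

stable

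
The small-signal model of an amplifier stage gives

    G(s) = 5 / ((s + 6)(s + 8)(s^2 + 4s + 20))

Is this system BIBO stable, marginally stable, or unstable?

stable

The poles can be read from the denominator factors: s = -6, -8, -2 ± 4j.
Since all poles lie strictly in the left half-plane, the system is stable.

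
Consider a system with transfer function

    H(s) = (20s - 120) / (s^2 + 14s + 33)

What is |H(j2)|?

Substitute s = j2: numerator = -120 + j40, denominator = 29 + j28.
|H(j2)| = |-120 + j40| / |29 + j28| = 126.49 / 40.311 ≈ 3.138.

|H(j2)| ≈ 3.138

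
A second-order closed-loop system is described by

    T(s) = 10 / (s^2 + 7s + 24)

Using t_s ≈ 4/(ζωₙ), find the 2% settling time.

t_s ≈ 1.143 s

Comparing s^2 + 7s + 24 to s^2 + 2ζωₙs + ωₙ²: ωₙ = √24 ≈ 4.899 rad/s and ζ = 7/(2·√24) ≈ 0.7144.
ζωₙ = 7/2 = 3.5, so t_s ≈ 4/(ζωₙ) = 4/3.5 ≈ 1.143 s.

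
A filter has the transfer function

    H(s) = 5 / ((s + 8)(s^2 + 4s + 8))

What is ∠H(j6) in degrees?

∠H(j6) ≈ -176.3°

At s = j6: numerator = 5, denominator = -368 + j24.
∠H = ∠num − ∠den = 0° − (176.27°) = -176.3°.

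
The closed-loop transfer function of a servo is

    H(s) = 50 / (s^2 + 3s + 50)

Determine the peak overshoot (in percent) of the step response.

%OS ≈ 50.6%

Comparing s^2 + 3s + 50 to s^2 + 2ζωₙs + ωₙ²: ωₙ = √50 ≈ 7.071 rad/s and ζ = 3/(2·√50) ≈ 0.2121.
%OS = 100·exp(−πζ/√(1−ζ²)) = 100·exp(−π·0.2121/√(1−0.2121²)) ≈ 50.6%.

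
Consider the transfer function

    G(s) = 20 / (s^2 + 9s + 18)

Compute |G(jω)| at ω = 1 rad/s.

|G(j1)| ≈ 1.040

Substitute s = j1: numerator = 20, denominator = 17 + j9.
|G(j1)| = |20| / |17 + j9| = 20 / 19.235 ≈ 1.040.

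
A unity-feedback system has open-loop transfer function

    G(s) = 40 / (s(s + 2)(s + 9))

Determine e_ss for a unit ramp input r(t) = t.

G(s) has one pole at the origin.
This is a Type 1 system. Kv = lim_{s→0} s·G(s) = 40/18 = 20/9.
e_ss = 1/Kv = 1/(20/9) = 9/20 ≈ 0.4500.

e_ss = 0.4500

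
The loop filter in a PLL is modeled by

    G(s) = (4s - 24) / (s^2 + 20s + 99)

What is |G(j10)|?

|G(j10)| ≈ 0.2332

Substitute s = j10: numerator = -24 + j40, denominator = -1 + j200.
|G(j10)| = |-24 + j40| / |-1 + j200| = 46.648 / 200.00 ≈ 0.2332.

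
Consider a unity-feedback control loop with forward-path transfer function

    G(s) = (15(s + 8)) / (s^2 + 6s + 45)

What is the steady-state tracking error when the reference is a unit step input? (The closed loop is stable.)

G(s) has no poles at the origin.
This is a Type 0 system. Kp = lim_{s→0} G(s) = 120/45 = 8/3.
e_ss = 1/(1 + Kp) = 1/(1 + 8/3) = 3/11 ≈ 0.2727.

e_ss = 0.2727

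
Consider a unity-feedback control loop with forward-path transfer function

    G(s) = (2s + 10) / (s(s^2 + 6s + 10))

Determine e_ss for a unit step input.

e_ss = 0

G(s) has one pole at the origin.
This is a Type 1 system; for a step input the steady-state error is zero.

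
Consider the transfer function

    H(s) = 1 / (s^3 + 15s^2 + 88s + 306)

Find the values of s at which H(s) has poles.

The poles are the roots of the denominator s^3 + 15s^2 + 88s + 306 = 0.
Trying s = -9: the polynomial evaluates to 0, so (s + 9) is a factor.
Dividing out leaves s^2 + 6s + 34 = 0.
The quadratic formula then gives s = -3 ± 5j.

s = -3 ± 5j, -9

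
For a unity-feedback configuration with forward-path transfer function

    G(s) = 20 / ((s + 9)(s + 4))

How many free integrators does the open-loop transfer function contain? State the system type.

Type 0

The denominator has no factor of s at the origin — no free integrator — so this is a Type 0 system.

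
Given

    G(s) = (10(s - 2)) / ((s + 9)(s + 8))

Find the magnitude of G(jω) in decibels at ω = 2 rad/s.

|G(j2)|_dB ≈ -8.59 dB

Substitute s = j2: numerator = -20 + j20, denominator = 68 + j34.
|G(j2)| = |-20 + j20| / |68 + j34| = 28.284 / 76.026 ≈ 0.3720.
In decibels: 20·log₁₀(0.3720) ≈ -8.59 dB.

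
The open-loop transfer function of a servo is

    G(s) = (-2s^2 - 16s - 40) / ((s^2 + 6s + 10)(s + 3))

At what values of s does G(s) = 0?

Set the numerator to zero: -2s^2 - 16s - 40 = 0, i.e. -2·(s^2 + 8s + 20) = 0.
Factoring: (s^2 + 8s + 20) = 0.

s = -4 ± 2j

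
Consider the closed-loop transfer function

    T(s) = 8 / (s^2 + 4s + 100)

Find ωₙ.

Compare the denominator to the standard form s^2 + 2ζωₙs + ωₙ².
ωₙ² = 100, so ωₙ = 10 rad/s.

ωₙ = 10 rad/s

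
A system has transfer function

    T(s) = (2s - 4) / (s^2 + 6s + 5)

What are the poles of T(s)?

The poles are the roots of the denominator s^2 + 6s + 5 = 0.
Factoring: (s + 1)(s + 5) = 0, so s = -1 and s = -5.

s = -1, -5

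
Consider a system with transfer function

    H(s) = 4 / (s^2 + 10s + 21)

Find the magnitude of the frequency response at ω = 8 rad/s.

|H(j8)| ≈ 0.04404

Substitute s = j8: numerator = 4, denominator = -43 + j80.
|H(j8)| = |4| / |-43 + j80| = 4 / 90.824 ≈ 0.04404.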